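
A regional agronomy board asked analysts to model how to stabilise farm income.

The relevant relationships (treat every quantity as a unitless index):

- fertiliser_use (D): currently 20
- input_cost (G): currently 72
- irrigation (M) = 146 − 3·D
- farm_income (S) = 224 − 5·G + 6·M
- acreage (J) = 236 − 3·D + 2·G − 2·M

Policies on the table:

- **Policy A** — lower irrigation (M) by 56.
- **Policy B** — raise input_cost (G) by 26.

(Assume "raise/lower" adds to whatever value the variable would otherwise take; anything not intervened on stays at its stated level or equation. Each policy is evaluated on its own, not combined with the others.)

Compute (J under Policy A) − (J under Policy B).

60

Policy A (M − 56):
  D = 20
  G = 72
  M = 146 − 3·20 (−56 from intervention) = 30
  J = 236 − 3·20 + 2·72 − 2·30 = 260
Policy B (G + 26):
  D = 20
  G = 72 + 26 = 98
  M = 146 − 3·20 = 86
  J = 236 − 3·20 + 2·98 − 2·86 = 200
J: 260 − 200 = 60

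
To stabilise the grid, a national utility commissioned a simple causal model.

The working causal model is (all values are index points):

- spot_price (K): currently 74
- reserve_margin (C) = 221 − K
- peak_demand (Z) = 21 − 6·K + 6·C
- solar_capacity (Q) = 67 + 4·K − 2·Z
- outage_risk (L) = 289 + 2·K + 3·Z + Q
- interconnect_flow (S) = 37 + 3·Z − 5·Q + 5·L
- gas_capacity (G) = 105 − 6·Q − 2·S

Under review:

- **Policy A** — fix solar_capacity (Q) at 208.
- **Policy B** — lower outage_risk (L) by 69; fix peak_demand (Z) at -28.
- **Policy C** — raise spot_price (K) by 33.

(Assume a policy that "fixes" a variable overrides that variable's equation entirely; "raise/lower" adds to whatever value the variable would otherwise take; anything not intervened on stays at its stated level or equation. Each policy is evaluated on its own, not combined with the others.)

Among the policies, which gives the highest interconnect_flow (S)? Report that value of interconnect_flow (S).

Policy A (Q := 208):
  K = 74
  C = 221 − 74 = 147
  Z = 21 − 6·74 + 6·147 = 459
  Q = 208
  L = 289 + 2·74 + 3·459 + 208 = 2022
  S = 37 + 3·459 − 5·208 + 5·2022 = 10484
Policy B (L − 69, Z := -28):
  K = 74
  C = 221 − 74 = 147
  Z = -28
  Q = 67 + 4·74 − 2·(-28) = 419
  L = 289 + 2·74 + 3·(-28) + 419 (−69 from intervention) = 703
  S = 37 + 3·(-28) − 5·419 + 5·703 = 1373
Policy C (K + 33):
  K = 74 + 33 = 107
  C = 221 − 107 = 114
  Z = 21 − 6·107 + 6·114 = 63
  Q = 67 + 4·107 − 2·63 = 369
  L = 289 + 2·107 + 3·63 + 369 = 1061
  S = 37 + 3·63 − 5·369 + 5·1061 = 3686
Comparing — Policy A: S=10484, Policy B: S=1373, Policy C: S=3686. Highest is 10484 (Policy A).

10484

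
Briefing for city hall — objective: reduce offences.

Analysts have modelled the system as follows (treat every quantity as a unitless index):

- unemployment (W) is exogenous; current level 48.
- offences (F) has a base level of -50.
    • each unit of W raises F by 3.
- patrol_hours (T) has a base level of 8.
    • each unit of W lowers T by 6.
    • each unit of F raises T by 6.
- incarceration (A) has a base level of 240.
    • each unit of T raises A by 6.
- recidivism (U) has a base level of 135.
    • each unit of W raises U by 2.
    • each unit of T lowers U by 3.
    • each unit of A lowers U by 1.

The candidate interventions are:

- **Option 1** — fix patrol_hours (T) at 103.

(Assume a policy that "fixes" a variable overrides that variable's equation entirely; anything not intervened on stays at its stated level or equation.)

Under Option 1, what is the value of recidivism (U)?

-936

Option 1 (T := 103):
  W = 48
  F = -50 + 3·48 = 94
  T = 103
  A = 240 + 6·103 = 858
  U = 135 + 2·48 − 3·103 − 858 = -936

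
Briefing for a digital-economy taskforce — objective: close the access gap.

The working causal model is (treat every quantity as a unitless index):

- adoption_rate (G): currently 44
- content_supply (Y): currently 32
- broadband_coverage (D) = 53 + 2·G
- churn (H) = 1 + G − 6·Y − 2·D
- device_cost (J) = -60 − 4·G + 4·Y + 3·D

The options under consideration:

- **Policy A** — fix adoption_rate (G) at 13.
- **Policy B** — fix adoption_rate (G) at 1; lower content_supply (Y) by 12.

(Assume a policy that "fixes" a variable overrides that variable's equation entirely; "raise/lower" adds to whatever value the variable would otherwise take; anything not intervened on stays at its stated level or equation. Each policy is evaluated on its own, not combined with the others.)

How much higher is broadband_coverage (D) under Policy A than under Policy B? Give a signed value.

Policy A (G := 13):
  G = 13
  D = 53 + 2·13 = 79
Policy B (G := 1, Y − 12):
  G = 1
  D = 53 + 2·1 = 55
D: 79 − 55 = 24

24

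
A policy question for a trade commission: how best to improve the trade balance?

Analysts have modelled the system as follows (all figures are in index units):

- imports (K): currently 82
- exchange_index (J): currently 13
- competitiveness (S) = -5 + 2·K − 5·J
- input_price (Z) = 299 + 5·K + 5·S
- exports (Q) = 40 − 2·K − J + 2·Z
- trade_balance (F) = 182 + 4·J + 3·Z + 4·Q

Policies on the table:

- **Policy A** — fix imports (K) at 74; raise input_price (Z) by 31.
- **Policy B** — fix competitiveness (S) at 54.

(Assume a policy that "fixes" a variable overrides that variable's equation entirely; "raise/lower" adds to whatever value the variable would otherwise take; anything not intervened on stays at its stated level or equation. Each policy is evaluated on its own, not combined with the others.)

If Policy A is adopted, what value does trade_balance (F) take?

Policy A (K := 74, Z + 31):
  K = 74
  J = 13
  S = -5 + 2·74 − 5·13 = 78
  Z = 299 + 5·74 + 5·78 (+31 from intervention) = 1090
  Q = 40 − 2·74 − 13 + 2·1090 = 2059
  F = 182 + 4·13 + 3·1090 + 4·2059 = 11740

11740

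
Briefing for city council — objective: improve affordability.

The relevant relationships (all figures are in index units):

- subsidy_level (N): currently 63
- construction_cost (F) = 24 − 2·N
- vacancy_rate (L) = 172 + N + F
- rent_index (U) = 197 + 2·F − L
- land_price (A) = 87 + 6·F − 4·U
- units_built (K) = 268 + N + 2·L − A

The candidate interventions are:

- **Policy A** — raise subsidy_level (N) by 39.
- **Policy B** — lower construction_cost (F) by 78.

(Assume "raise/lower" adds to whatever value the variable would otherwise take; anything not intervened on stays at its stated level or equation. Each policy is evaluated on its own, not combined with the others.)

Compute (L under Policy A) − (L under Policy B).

39

Policy A (N + 39):
  N = 63 + 39 = 102
  F = 24 − 2·102 = -180
  L = 172 + 102 + (-180) = 94
Policy B (F − 78):
  N = 63
  F = 24 − 2·63 (−78 from intervention) = -180
  L = 172 + 63 + (-180) = 55
L: 94 − 55 = 39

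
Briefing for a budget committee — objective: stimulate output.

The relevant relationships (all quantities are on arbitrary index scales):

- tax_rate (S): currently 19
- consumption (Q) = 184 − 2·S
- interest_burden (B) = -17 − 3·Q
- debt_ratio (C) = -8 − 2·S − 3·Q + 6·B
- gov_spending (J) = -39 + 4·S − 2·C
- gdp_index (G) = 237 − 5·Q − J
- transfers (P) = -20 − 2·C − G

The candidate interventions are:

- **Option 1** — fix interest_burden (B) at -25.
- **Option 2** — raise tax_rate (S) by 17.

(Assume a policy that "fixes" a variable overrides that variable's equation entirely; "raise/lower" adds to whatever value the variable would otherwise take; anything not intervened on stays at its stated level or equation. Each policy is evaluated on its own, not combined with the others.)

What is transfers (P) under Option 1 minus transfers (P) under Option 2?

Option 1 (B := -25):
  S = 19
  Q = 184 − 2·19 = 146
  B = -25
  C = -8 − 2·19 − 3·146 + 6·(-25) = -634
  J = -39 + 4·19 − 2·(-634) = 1305
  G = 237 − 5·146 − 1305 = -1798
  P = -20 − 2·(-634) − (-1798) = 3046
Option 2 (S + 17):
  S = 19 + 17 = 36
  Q = 184 − 2·36 = 112
  B = -17 − 3·112 = -353
  C = -8 − 2·36 − 3·112 + 6·(-353) = -2534
  J = -39 + 4·36 − 2·(-2534) = 5173
  G = 237 − 5·112 − 5173 = -5496
  P = -20 − 2·(-2534) − (-5496) = 10544
P: 3046 − 10544 = -7498

-7498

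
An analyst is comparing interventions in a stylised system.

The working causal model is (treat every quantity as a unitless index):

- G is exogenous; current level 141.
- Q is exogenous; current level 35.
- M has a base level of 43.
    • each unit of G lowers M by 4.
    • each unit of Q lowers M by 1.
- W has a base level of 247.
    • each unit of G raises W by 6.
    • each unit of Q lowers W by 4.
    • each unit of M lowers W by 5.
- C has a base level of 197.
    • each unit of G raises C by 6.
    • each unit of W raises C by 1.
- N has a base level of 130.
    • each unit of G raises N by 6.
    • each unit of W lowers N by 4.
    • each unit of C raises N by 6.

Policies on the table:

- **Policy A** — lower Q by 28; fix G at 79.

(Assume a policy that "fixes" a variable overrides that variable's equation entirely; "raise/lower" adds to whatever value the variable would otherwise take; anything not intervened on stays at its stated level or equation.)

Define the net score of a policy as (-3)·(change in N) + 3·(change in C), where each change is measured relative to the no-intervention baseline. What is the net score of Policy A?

Baseline:
  G = 141
  Q = 35
  M = 43 − 4·141 − 35 = -556
  W = 247 + 6·141 − 4·35 − 5·(-556) = 3733
  C = 197 + 6·141 + 3733 = 4776
  N = 130 + 6·141 − 4·3733 + 6·4776 = 14700
Policy A (Q − 28, G := 79):
  G = 79
  Q = 35 − 28 = 7
  M = 43 − 4·79 − 7 = -280
  W = 247 + 6·79 − 4·7 − 5·(-280) = 2093
  C = 197 + 6·79 + 2093 = 2764
  N = 130 + 6·79 − 4·2093 + 6·2764 = 8816
ΔN = 8816 − 14700 = -5884; ΔC = 2764 − 4776 = -2012
Score = (-3)·(-5884) + 3·(-2012) = 11616

11616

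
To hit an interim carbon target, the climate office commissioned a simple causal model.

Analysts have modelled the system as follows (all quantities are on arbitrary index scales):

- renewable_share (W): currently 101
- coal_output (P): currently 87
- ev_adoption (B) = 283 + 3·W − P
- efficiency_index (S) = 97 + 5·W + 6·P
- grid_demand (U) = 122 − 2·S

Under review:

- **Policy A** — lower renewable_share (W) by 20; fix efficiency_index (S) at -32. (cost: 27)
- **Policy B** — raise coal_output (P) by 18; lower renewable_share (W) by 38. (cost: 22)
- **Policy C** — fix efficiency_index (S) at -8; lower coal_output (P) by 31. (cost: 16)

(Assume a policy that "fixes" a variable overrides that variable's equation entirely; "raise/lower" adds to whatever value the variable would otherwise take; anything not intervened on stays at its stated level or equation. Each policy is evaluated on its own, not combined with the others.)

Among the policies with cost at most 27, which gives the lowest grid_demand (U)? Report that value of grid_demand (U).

-1962

Policy A (W − 20, S := -32):
  W = 101 − 20 = 81
  P = 87
  S = -32
  U = 122 − 2·(-32) = 186
Policy B (P + 18, W − 38):
  W = 101 − 38 = 63
  P = 87 + 18 = 105
  S = 97 + 5·63 + 6·105 = 1042
  U = 122 − 2·1042 = -1962
Policy C (S := -8, P − 31):
  W = 101
  P = 87 − 31 = 56
  S = -8
  U = 122 − 2·(-8) = 138
Comparing — Policy A: U=186, Policy B: U=-1962, Policy C: U=138. Lowest is -1962 (Policy B).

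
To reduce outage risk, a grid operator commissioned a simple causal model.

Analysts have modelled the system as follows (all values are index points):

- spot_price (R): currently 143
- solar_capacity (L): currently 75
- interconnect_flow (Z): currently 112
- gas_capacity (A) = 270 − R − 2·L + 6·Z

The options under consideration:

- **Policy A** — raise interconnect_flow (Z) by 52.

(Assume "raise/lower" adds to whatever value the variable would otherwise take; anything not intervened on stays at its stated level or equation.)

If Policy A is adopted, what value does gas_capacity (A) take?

Policy A (Z + 52):
  R = 143
  L = 75
  Z = 112 + 52 = 164
  A = 270 − 143 − 2·75 + 6·164 = 961

961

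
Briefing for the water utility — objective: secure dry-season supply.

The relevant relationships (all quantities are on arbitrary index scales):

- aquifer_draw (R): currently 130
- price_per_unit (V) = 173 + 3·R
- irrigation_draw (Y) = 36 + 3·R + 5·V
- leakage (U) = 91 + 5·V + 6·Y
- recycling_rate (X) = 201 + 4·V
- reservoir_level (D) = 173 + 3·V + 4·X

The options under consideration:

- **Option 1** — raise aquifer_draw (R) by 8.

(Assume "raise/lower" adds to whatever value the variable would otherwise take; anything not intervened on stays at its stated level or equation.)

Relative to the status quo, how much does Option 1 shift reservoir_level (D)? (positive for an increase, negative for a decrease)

Baseline:
  R = 130
  V = 173 + 3·130 = 563
  X = 201 + 4·563 = 2453
  D = 173 + 3·563 + 4·2453 = 11674
Option 1 (R + 8):
  R = 130 + 8 = 138
  V = 173 + 3·138 = 587
  X = 201 + 4·587 = 2549
  D = 173 + 3·587 + 4·2549 = 12130
Change in D: 12130 − 11674 = 456

456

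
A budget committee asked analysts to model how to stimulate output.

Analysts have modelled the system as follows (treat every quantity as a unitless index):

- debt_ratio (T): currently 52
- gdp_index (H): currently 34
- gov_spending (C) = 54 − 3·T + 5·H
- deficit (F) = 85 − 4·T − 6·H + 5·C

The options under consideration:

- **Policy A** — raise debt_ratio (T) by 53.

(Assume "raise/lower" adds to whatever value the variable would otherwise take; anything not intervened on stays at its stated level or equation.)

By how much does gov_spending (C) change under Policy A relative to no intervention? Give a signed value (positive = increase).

-159

Baseline:
  T = 52
  H = 34
  C = 54 − 3·52 + 5·34 = 68
Policy A (T + 53):
  T = 52 + 53 = 105
  H = 34
  C = 54 − 3·105 + 5·34 = -91
Change in C: -91 − 68 = -159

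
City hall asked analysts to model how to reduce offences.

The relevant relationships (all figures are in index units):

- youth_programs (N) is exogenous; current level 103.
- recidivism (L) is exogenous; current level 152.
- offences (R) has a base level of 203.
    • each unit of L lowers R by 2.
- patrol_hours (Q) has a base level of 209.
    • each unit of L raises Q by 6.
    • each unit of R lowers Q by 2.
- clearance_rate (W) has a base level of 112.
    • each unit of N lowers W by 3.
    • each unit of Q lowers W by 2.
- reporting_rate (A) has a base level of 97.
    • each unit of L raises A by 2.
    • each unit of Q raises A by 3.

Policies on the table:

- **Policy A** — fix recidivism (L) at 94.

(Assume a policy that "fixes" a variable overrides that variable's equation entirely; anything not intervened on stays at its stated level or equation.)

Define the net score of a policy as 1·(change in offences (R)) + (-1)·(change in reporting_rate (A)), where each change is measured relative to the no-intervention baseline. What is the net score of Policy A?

1972

Baseline:
  L = 152
  R = 203 − 2·152 = -101
  Q = 209 + 6·152 − 2·(-101) = 1323
  A = 97 + 2·152 + 3·1323 = 4370
Policy A (L := 94):
  L = 94
  R = 203 − 2·94 = 15
  Q = 209 + 6·94 − 2·15 = 743
  A = 97 + 2·94 + 3·743 = 2514
ΔR = 15 − (-101) = 116; ΔA = 2514 − 4370 = -1856
Score = 1·116 + (-1)·(-1856) = 1972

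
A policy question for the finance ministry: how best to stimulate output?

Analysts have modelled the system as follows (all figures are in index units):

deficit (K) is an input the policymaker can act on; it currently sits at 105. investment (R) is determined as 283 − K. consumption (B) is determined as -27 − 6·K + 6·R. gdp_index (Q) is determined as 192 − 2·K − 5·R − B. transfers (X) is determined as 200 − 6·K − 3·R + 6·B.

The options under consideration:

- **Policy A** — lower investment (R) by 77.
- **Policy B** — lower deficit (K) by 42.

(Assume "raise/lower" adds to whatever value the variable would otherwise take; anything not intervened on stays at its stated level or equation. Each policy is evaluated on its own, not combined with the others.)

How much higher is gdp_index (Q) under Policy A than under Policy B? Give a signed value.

1477

Policy A (R − 77):
  K = 105
  R = 283 − 105 (−77 from intervention) = 101
  B = -27 − 6·105 + 6·101 = -51
  Q = 192 − 2·105 − 5·101 − (-51) = -472
Policy B (K − 42):
  K = 105 − 42 = 63
  R = 283 − 63 = 220
  B = -27 − 6·63 + 6·220 = 915
  Q = 192 − 2·63 − 5·220 − 915 = -1949
Q: -472 − (-1949) = 1477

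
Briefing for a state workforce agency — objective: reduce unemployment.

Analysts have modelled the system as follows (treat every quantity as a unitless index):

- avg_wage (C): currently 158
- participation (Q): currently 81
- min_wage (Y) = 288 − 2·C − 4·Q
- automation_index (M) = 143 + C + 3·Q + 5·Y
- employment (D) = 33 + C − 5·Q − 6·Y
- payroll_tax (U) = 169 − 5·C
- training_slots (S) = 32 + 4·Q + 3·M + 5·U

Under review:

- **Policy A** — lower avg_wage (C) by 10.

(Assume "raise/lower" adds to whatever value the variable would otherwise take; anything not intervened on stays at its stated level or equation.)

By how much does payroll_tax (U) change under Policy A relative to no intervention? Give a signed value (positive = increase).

50

Baseline:
  C = 158
  U = 169 − 5·158 = -621
Policy A (C − 10):
  C = 158 − 10 = 148
  U = 169 − 5·148 = -571
Change in U: -571 − (-621) = 50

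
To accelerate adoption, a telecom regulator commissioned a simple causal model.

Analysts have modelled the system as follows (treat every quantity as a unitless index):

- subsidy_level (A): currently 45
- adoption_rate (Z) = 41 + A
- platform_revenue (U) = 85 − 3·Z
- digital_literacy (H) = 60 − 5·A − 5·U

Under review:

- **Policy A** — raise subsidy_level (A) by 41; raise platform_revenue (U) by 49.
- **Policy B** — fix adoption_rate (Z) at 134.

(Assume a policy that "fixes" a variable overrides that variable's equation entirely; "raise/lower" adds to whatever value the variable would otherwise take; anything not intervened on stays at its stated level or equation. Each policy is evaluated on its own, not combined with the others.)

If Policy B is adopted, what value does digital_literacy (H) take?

1420

Policy B (Z := 134):
  A = 45
  Z = 134
  U = 85 − 3·134 = -317
  H = 60 − 5·45 − 5·(-317) = 1420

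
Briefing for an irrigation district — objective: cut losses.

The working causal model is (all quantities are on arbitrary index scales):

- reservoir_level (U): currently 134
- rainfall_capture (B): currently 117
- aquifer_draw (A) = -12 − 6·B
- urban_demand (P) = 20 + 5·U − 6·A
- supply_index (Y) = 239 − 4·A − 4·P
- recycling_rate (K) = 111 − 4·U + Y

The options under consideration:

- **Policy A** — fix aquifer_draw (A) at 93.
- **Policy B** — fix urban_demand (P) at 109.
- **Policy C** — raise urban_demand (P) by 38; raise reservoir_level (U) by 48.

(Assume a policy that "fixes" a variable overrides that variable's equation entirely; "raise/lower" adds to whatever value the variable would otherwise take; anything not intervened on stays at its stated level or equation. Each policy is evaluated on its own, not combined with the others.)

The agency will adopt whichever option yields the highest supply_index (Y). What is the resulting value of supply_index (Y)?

Policy A (A := 93):
  U = 134
  B = 117
  A = 93
  P = 20 + 5·134 − 6·93 = 132
  Y = 239 − 4·93 − 4·132 = -661
Policy B (P := 109):
  U = 134
  B = 117
  A = -12 − 6·117 = -714
  P = 109
  Y = 239 − 4·(-714) − 4·109 = 2659
Policy C (P + 38, U + 48):
  U = 134 + 48 = 182
  B = 117
  A = -12 − 6·117 = -714
  P = 20 + 5·182 − 6·(-714) (+38 from intervention) = 5252
  Y = 239 − 4·(-714) − 4·5252 = -17913
Comparing — Policy A: Y=-661, Policy B: Y=2659, Policy C: Y=-17913. Highest is 2659 (Policy B).

2659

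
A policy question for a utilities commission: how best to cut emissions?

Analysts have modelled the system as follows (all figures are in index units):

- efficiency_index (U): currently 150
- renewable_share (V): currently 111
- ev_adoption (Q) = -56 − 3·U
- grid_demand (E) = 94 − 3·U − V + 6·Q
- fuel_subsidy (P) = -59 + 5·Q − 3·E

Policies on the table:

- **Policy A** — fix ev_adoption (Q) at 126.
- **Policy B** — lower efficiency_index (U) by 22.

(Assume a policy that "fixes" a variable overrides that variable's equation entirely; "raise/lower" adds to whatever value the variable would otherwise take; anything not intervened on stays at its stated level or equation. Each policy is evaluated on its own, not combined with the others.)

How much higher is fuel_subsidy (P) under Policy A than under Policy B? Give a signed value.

Policy A (Q := 126):
  U = 150
  V = 111
  Q = 126
  E = 94 − 3·150 − 111 + 6·126 = 289
  P = -59 + 5·126 − 3·289 = -296
Policy B (U − 22):
  U = 150 − 22 = 128
  V = 111
  Q = -56 − 3·128 = -440
  E = 94 − 3·128 − 111 + 6·(-440) = -3041
  P = -59 + 5·(-440) − 3·(-3041) = 6864
P: -296 − 6864 = -7160

-7160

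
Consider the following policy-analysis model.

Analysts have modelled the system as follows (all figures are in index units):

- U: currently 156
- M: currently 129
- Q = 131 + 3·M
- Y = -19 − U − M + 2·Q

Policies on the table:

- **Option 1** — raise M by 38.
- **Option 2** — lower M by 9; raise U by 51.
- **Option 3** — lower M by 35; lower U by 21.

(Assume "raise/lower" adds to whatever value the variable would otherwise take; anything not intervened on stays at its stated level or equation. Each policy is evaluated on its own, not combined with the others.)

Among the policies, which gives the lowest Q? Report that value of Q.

Option 1 (M + 38):
  M = 129 + 38 = 167
  Q = 131 + 3·167 = 632
Option 2 (M − 9, U + 51):
  M = 129 − 9 = 120
  Q = 131 + 3·120 = 491
Option 3 (M − 35, U − 21):
  M = 129 − 35 = 94
  Q = 131 + 3·94 = 413
Comparing — Option 1: Q=632, Option 2: Q=491, Option 3: Q=413. Lowest is 413 (Option 3).

413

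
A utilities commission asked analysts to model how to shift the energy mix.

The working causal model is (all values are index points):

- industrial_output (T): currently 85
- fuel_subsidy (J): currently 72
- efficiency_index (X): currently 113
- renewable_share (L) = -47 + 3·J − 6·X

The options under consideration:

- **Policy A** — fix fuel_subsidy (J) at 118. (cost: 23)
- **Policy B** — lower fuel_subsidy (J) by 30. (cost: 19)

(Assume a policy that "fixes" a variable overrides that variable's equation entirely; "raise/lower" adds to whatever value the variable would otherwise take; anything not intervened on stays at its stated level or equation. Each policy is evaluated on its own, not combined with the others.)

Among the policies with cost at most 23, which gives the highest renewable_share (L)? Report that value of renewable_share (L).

-371

Policy A (J := 118):
  J = 118
  X = 113
  L = -47 + 3·118 − 6·113 = -371
Policy B (J − 30):
  J = 72 − 30 = 42
  X = 113
  L = -47 + 3·42 − 6·113 = -599
Comparing — Policy A: L=-371, Policy B: L=-599. Highest is -371 (Policy A).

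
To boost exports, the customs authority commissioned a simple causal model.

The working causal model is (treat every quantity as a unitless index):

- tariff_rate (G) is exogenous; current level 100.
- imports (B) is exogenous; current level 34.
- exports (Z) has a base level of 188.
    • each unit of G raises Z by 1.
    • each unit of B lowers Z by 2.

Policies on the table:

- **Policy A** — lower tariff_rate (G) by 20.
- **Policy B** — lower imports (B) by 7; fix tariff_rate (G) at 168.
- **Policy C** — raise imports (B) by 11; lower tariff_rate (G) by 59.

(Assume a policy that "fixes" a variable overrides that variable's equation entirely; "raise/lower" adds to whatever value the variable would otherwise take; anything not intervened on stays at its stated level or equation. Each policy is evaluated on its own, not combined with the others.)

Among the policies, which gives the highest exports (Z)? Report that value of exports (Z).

Policy A (G − 20):
  G = 100 − 20 = 80
  B = 34
  Z = 188 + 80 − 2·34 = 200
Policy B (B − 7, G := 168):
  G = 168
  B = 34 − 7 = 27
  Z = 188 + 168 − 2·27 = 302
Policy C (B + 11, G − 59):
  G = 100 − 59 = 41
  B = 34 + 11 = 45
  Z = 188 + 41 − 2·45 = 139
Comparing — Policy A: Z=200, Policy B: Z=302, Policy C: Z=139. Highest is 302 (Policy B).

302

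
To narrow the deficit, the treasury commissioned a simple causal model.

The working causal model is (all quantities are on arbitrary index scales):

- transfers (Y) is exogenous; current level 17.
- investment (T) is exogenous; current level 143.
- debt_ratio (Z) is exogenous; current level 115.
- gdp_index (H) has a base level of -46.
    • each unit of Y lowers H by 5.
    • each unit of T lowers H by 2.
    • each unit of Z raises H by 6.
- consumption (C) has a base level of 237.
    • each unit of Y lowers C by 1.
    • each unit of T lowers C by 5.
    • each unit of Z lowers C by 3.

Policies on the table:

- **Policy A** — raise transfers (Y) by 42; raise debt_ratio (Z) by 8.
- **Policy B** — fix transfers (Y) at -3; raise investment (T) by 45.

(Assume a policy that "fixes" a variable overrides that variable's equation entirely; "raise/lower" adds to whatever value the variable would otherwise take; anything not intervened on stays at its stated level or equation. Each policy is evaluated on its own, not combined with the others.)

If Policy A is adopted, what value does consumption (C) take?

-906

Policy A (Y + 42, Z + 8):
  Y = 17 + 42 = 59
  T = 143
  Z = 115 + 8 = 123
  C = 237 − 59 − 5·143 − 3·123 = -906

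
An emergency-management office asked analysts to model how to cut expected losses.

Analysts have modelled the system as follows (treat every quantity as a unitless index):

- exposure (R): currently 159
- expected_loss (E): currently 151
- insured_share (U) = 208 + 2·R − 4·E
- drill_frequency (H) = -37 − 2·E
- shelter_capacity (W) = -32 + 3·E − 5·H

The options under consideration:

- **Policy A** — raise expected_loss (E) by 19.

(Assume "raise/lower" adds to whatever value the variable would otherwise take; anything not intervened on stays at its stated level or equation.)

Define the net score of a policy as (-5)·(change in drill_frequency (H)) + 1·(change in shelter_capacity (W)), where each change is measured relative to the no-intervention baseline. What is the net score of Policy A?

Baseline:
  E = 151
  H = -37 − 2·151 = -339
  W = -32 + 3·151 − 5·(-339) = 2116
Policy A (E + 19):
  E = 151 + 19 = 170
  H = -37 − 2·170 = -377
  W = -32 + 3·170 − 5·(-377) = 2363
ΔH = -377 − (-339) = -38; ΔW = 2363 − 2116 = 247
Score = (-5)·(-38) + 1·247 = 437

437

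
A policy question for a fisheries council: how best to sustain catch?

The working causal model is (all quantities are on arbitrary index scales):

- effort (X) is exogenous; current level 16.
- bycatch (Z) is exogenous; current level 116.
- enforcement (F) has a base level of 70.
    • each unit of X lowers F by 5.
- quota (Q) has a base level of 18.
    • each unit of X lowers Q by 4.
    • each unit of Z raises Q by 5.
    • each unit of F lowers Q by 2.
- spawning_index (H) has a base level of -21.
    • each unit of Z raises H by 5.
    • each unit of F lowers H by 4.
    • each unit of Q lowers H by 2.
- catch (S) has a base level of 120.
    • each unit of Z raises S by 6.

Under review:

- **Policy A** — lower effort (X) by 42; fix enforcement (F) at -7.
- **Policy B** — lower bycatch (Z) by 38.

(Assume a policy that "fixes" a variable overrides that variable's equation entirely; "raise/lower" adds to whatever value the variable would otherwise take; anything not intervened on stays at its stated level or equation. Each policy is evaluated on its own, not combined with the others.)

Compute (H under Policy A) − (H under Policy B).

-526

Policy A (X − 42, F := -7):
  X = 16 − 42 = -26
  Z = 116
  F = -7
  Q = 18 − 4·(-26) + 5·116 − 2·(-7) = 716
  H = -21 + 5·116 − 4·(-7) − 2·716 = -845
Policy B (Z − 38):
  X = 16
  Z = 116 − 38 = 78
  F = 70 − 5·16 = -10
  Q = 18 − 4·16 + 5·78 − 2·(-10) = 364
  H = -21 + 5·78 − 4·(-10) − 2·364 = -319
H: -845 − (-319) = -526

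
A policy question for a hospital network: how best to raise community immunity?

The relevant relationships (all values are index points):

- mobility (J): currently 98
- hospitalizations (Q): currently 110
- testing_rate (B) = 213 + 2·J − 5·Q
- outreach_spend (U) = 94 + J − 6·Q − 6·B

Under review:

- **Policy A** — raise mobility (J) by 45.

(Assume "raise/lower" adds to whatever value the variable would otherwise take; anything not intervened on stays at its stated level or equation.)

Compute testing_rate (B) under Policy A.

Policy A (J + 45):
  J = 98 + 45 = 143
  Q = 110
  B = 213 + 2·143 − 5·110 = -51

-51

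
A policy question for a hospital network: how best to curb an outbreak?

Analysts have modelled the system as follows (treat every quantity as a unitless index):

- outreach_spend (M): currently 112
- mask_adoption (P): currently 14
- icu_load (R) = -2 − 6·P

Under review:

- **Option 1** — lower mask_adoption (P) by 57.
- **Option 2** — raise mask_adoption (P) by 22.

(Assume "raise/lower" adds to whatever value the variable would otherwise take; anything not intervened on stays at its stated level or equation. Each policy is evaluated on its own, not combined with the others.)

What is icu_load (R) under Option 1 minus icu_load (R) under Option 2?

474

Option 1 (P − 57):
  P = 14 − 57 = -43
  R = -2 − 6·(-43) = 256
Option 2 (P + 22):
  P = 14 + 22 = 36
  R = -2 − 6·36 = -218
R: 256 − (-218) = 474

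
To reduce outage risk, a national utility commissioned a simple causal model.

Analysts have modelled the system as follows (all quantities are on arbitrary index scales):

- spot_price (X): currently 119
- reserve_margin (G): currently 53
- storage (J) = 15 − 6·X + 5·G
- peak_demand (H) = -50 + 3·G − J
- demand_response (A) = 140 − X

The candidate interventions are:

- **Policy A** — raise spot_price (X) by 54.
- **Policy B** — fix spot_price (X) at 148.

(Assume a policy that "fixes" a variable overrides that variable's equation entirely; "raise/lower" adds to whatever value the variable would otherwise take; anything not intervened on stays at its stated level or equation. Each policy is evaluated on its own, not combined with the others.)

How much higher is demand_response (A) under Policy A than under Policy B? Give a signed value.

-25

Policy A (X + 54):
  X = 119 + 54 = 173
  A = 140 − 173 = -33
Policy B (X := 148):
  X = 148
  A = 140 − 148 = -8
A: -33 − (-8) = -25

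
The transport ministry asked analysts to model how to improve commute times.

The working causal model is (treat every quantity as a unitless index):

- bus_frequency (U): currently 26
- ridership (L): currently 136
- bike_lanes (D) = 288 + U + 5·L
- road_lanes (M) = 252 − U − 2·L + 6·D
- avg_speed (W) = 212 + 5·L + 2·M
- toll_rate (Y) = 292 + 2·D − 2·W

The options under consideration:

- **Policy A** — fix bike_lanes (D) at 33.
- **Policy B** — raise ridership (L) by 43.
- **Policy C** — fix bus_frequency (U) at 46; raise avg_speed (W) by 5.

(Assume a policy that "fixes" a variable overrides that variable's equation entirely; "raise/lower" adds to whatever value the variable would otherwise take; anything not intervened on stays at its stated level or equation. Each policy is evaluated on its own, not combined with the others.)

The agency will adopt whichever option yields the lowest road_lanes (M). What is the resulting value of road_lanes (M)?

152

Policy A (D := 33):
  U = 26
  L = 136
  D = 33
  M = 252 − 26 − 2·136 + 6·33 = 152
Policy B (L + 43):
  U = 26
  L = 136 + 43 = 179
  D = 288 + 26 + 5·179 = 1209
  M = 252 − 26 − 2·179 + 6·1209 = 7122
Policy C (U := 46, W + 5):
  U = 46
  L = 136
  D = 288 + 46 + 5·136 = 1014
  M = 252 − 46 − 2·136 + 6·1014 = 6018
Comparing — Policy A: M=152, Policy B: M=7122, Policy C: M=6018. Lowest is 152 (Policy A).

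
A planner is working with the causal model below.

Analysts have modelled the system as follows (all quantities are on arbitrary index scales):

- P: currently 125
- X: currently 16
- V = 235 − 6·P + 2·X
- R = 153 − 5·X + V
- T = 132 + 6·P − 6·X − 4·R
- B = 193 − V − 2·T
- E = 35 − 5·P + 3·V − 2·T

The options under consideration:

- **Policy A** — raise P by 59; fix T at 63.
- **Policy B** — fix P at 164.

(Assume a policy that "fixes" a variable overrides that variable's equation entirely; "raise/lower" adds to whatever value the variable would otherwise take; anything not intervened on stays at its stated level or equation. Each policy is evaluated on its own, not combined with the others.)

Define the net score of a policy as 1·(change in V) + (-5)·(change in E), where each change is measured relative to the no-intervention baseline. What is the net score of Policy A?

-17199

Baseline:
  P = 125
  X = 16
  V = 235 − 6·125 + 2·16 = -483
  R = 153 − 5·16 + (-483) = -410
  T = 132 + 6·125 − 6·16 − 4·(-410) = 2426
  E = 35 − 5·125 + 3·(-483) − 2·2426 = -6891
Policy A (P + 59, T := 63):
  P = 125 + 59 = 184
  X = 16
  V = 235 − 6·184 + 2·16 = -837
  R = 153 − 5·16 + (-837) = -764
  T = 63
  E = 35 − 5·184 + 3·(-837) − 2·63 = -3522
ΔV = -837 − (-483) = -354; ΔE = -3522 − (-6891) = 3369
Score = 1·(-354) + (-5)·3369 = -17199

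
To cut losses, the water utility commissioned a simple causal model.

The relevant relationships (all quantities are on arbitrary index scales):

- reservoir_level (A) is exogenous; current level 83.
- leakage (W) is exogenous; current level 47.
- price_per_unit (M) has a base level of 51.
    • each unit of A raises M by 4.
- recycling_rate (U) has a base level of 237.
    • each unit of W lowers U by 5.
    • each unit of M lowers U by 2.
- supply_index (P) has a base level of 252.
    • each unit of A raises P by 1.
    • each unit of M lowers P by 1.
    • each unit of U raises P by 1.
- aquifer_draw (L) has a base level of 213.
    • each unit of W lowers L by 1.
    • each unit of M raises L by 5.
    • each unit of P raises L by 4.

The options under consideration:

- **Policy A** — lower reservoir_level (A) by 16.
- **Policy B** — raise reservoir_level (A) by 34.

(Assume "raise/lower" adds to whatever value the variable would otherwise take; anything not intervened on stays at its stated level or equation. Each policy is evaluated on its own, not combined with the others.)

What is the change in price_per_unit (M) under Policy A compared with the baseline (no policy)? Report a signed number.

Baseline:
  A = 83
  M = 51 + 4·83 = 383
Policy A (A − 16):
  A = 83 − 16 = 67
  M = 51 + 4·67 = 319
Change in M: 319 − 383 = -64

-64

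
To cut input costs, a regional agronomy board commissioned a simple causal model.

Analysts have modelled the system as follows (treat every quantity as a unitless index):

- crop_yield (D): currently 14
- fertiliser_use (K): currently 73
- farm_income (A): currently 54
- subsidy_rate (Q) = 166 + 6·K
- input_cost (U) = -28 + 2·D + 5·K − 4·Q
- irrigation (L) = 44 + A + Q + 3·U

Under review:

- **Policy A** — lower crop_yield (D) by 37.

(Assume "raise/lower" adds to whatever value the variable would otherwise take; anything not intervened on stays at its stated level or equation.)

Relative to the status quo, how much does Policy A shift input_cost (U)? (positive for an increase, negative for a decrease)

-74

Baseline:
  D = 14
  K = 73
  Q = 166 + 6·73 = 604
  U = -28 + 2·14 + 5·73 − 4·604 = -2051
Policy A (D − 37):
  D = 14 − 37 = -23
  K = 73
  Q = 166 + 6·73 = 604
  U = -28 + 2·(-23) + 5·73 − 4·604 = -2125
Change in U: -2125 − (-2051) = -74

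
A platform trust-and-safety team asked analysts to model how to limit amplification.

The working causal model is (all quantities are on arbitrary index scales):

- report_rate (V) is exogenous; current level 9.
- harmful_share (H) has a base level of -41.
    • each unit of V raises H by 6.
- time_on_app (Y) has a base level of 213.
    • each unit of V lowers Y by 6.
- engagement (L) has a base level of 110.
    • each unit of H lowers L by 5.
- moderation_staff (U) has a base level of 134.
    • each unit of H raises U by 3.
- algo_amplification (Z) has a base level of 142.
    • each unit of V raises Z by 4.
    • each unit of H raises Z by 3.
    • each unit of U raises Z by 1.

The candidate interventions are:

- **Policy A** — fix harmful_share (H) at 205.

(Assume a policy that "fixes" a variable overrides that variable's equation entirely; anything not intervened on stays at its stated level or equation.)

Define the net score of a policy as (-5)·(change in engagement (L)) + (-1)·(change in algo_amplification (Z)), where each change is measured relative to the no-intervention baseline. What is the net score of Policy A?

3648

Baseline:
  V = 9
  H = -41 + 6·9 = 13
  L = 110 − 5·13 = 45
  U = 134 + 3·13 = 173
  Z = 142 + 4·9 + 3·13 + 173 = 390
Policy A (H := 205):
  V = 9
  H = 205
  L = 110 − 5·205 = -915
  U = 134 + 3·205 = 749
  Z = 142 + 4·9 + 3·205 + 749 = 1542
ΔL = -915 − 45 = -960; ΔZ = 1542 − 390 = 1152
Score = (-5)·(-960) + (-1)·1152 = 3648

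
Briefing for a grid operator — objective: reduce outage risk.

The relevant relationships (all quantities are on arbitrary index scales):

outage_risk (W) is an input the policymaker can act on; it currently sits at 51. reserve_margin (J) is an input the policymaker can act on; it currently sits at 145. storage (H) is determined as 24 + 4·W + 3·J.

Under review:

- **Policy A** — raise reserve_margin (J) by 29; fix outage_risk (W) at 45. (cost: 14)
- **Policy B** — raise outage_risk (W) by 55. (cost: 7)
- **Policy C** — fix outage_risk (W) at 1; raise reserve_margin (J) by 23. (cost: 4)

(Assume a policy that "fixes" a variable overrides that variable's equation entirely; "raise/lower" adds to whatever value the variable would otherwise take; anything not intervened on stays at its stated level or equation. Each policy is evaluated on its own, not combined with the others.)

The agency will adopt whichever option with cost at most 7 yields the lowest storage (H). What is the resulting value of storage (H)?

Policy B (W + 55):
  W = 51 + 55 = 106
  J = 145
  H = 24 + 4·106 + 3·145 = 883
Policy C (W := 1, J + 23):
  W = 1
  J = 145 + 23 = 168
  H = 24 + 4·1 + 3·168 = 532
Comparing — Policy B: H=883, Policy C: H=532. Lowest is 532 (Policy C).

532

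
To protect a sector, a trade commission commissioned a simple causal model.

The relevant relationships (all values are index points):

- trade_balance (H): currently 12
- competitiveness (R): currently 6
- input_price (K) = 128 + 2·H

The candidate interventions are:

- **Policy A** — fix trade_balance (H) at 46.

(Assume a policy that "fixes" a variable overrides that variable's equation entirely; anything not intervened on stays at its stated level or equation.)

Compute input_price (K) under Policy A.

220

Policy A (H := 46):
  H = 46
  K = 128 + 2·46 = 220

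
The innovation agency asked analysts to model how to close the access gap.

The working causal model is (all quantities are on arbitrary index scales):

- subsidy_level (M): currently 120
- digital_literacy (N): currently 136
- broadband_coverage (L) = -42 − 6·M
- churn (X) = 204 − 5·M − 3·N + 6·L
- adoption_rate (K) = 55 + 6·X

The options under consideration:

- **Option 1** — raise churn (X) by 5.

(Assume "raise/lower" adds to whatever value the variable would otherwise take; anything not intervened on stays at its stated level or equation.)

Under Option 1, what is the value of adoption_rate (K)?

Option 1 (X + 5):
  M = 120
  N = 136
  L = -42 − 6·120 = -762
  X = 204 − 5·120 − 3·136 + 6·(-762) (+5 from intervention) = -5371
  K = 55 + 6·(-5371) = -32171

-32171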